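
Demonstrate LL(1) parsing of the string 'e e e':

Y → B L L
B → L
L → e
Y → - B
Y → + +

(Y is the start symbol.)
LL(1) parsing maintains a stack (initially the start symbol over $) and the input. At each step: if the stack top is a terminal, match it against the current input token; if it is a non-terminal N, replace it with the RHS of M[N, lookahead] (the unique production whose predict set contains the lookahead).

Stack is shown with the top on the left.

Stack    Input    Action
------------------------
Y $      e e e $  output Y → B L L
B L L $  e e e $  output B → L
L L L $  e e e $  output L → e
e L L $  e e e $  match 'e'
L L $    e e $    output L → e
e L $    e e $    match 'e'
L $      e $      output L → e
e $      e $      match 'e'
$        $        accept

The string is accepted.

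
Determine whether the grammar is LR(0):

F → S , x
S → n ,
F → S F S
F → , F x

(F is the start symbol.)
A grammar is LR(0) if no state in the canonical LR(0) collection has:
  - both a shift item (dot before a terminal) and a complete item (shift-reduce conflict), or
  - two or more complete items (reduce-reduce conflict; the accept item [F' → F .] counts as a complete item here).

Augment with F' → F and build the canonical LR(0) collection (I0 = CLOSURE({[F' → . F]}), then GOTO on every symbol after a dot until no new states appear). It has 12 states:
  I0: { [F → . , F x], [F → . S , x], [F → . S F S], [F' → . F], [S → . n ,] }  — shift
  I1: { [F → , . F x], [F → . , F x], [F → . S , x], [F → . S F S], [S → . n ,] }  — shift
  I2: { [F' → F .] }  — accept
  I3: { [F → . , F x], [F → . S , x], [F → . S F S], [F → S . , x], [F → S . F S], [S → . n ,] }  — shift
  I4: { [S → n . ,] }  — shift
  I5: { [S → n , .] }  — reduce
  I6: { [F → , . F x], [F → . , F x], [F → . S , x], [F → . S F S], [F → S , . x], [S → . n ,] }  — shift
  I7: { [F → S F . S], [S → . n ,] }  — shift
  I8: { [F → S F S .] }  — reduce
  I9: { [F → , F . x] }  — shift
  I10: { [F → S , x .] }  — reduce
  I11: { [F → , F x .] }  — reduce

Every state is either a pure shift/goto state or contains exactly one complete item and nothing to shift — no conflicts. The grammar is LR(0).

Answer: Yes, the grammar is LR(0)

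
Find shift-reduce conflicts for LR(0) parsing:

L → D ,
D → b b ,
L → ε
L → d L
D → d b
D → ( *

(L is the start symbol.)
A shift-reduce conflict occurs when an LR(0) state has both:
  - a complete (reduce) item [A → α .] (dot at the end), and
  - a shift item [B → β . c γ] (dot before a terminal).

Augment with L' → L and build the canonical LR(0) collection (I0 = CLOSURE({[L' → . L]}), then GOTO on every symbol after a dot until no new states appear). It has 12 states:
  I0: { [D → . ( *], [D → . b b ,], [D → . d b], [L → . D ,], [L → . d L], [L → .], [L' → . L] }  — shift, reduce
  I1: { [D → ( . *] }  — shift
  I2: { [L → D . ,] }  — shift
  I3: { [L' → L .] }  — accept
  I4: { [D → b . b ,] }  — shift
  I5: { [D → . ( *], [D → . b b ,], [D → . d b], [D → d . b], [L → . D ,], [L → . d L], [L → .], [L → d . L] }  — shift, reduce
  I6: { [L → d L .] }  — reduce
  I7: { [D → b . b ,], [D → d b .] }  — shift, reduce
  I8: { [D → b b . ,] }  — shift
  I9: { [D → b b , .] }  — reduce
  I10: { [L → D , .] }  — reduce
  I11: { [D → ( * .] }  — reduce

I0 contains reduce item [L → .] and shift items [D → . ( *], [D → . b b ,], [D → . d b], [L → . d L] — shift-reduce conflict.
I5 contains reduce item [L → .] and shift items [D → . ( *], [D → . b b ,], [D → . d b], [D → d . b], [L → . d L] — shift-reduce conflict.
I7 contains reduce item [D → d b .] and shift item [D → b . b ,] — shift-reduce conflict.

Answer: Yes — I0: [L → .] vs [D → . ( *]; I5: [L → .] vs [D → . ( *]; I7: [D → d b .] vs [D → b . b ,]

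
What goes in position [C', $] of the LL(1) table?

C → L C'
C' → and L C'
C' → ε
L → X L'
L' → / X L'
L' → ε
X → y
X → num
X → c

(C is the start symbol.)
To find M[C', $], we find productions for C' where $ is in the predict set (PREDICT(N → α) = (FIRST(α) \ {ε}) ∪ (FOLLOW(N) if α ⇒* ε)).

Relevant sets:
  FOLLOW(C') = { $ }

C' → and L C': PREDICT = { 'and' }
C' → ε: PREDICT = { $ }
  $ is in predict set, so this production goes in M[C', $]

M[C', $] = C' → ε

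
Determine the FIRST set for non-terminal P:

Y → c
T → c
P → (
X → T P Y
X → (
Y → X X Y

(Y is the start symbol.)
{ '(' }

From P → (:
  - '(' is a terminal: add '(' and stop

Collecting: FIRST(P) = { '(' }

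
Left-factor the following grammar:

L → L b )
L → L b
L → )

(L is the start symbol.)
L → L b L'
L' → )
L' → ε
L → )

Left-factoring transforms A → αβ₁ | αβ₂ into A → αA' and A' → β₁ | β₂
(α is the longest common prefix among the alternatives). Repeat until
no nonterminal has two alternatives with a common prefix.

Round 1: L has alternatives sharing prefix 'L b'. Introduce L': L → L b L'
  Add: L' → )
  Add: L' → ε

No remaining common prefixes — done.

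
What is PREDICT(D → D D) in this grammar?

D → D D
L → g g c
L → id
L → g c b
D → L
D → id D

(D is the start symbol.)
PREDICT(D → D D) = (FIRST(RHS) \ {ε}) ∪ (FOLLOW(D) if ε ∈ FIRST(RHS), i.e. RHS ⇒* ε)
FIRST(D) = { 'g', 'id' }
FIRST(D D) = { 'g', 'id' }
ε ∉ FIRST(D D), so FOLLOW(D) is not added.
PREDICT(D → D D) = { 'g', 'id' }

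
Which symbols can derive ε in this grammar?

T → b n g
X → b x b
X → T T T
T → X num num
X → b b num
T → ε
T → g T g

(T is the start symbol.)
{ 'T', 'X' }

A non-terminal is nullable if it can derive ε (the empty string): either it has an ε-production, or it has a production whose right-hand side consists entirely of nullable non-terminals.

ε-productions: T → ε
So T is immediately nullable.
X → T T T: every symbol on the right is nullable, so X is nullable too.
Every non-terminal is now nullable.
Nullable = { 'T', 'X' }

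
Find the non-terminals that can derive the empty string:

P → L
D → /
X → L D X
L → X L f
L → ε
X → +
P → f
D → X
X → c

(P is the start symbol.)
{ 'L', 'P' }

ε-productions: L → ε
So L is immediately nullable.
P → L: every symbol on the right is nullable, so P is nullable too.
No further non-terminal can be added: every production for the remaining non-terminals contains a terminal or a non-nullable non-terminal.
Nullable = { 'L', 'P' }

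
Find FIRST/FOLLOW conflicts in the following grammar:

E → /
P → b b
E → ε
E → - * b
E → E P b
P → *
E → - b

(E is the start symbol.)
A FIRST/FOLLOW conflict occurs when a non-terminal N has a nullable alternative N → β (β ⇒* ε) and another alternative N → α with FIRST(α) ∩ FOLLOW(N) ≠ ∅: on such a lookahead the parser cannot decide between expanding α and letting N vanish via β.

Nullable non-terminals: E.
FIRST sets used below: FIRST(E) = { '*', '-', '/', 'b', ε }, FIRST(P) = { '*', 'b' }

E: nullable alternative(s) E → ε; FOLLOW(E) = { $, '*', 'b' }
  E → /: FIRST \ {ε} = { '/' } — disjoint from FOLLOW(E)
  E → ε: FIRST \ {ε} = { } — this is the only nullable alternative, skip
  E → - * b: FIRST \ {ε} = { '-' } — disjoint from FOLLOW(E)
  E → E P b: FIRST \ {ε} = { '*', '-', '/', 'b' } — overlaps FOLLOW(E) on { '*', 'b' }: CONFLICT
  E → - b: FIRST \ {ε} = { '-' } — disjoint from FOLLOW(E)

P has no nullable alternative, so no FIRST/FOLLOW check is needed there.

So the grammar has 1 FIRST/FOLLOW conflict (marked CONFLICT above).

Answer: Yes. E → E P b with FOLLOW(E) on { '*', 'b' }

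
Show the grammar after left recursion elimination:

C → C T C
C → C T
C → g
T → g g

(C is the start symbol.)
C is directly left-recursive. The standard transformation for
  A → A α₁ | ... | A α_m | β₁ | ... | β_n
is
  A  → β₁ A' | ... | β_n A'
  A' → α₁ A' | ... | α_m A' | ε

C → g becomes C → g C'
C → C T C becomes C' → T C C'
C → C T becomes C' → T C'
Add C' → ε

Productions for other non-terminals are unchanged:
  T → g g

Resulting grammar:
C → g C'
C' → T C C'
C' → T C'
C' → ε
T → g g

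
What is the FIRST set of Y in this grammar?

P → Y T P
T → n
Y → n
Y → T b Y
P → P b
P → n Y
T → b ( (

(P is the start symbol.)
{ 'b', 'n' }

To compute FIRST(Y), examine every production with Y on the left-hand side, reading each right-hand side left to right until a non-nullable symbol is reached.

FIRST sets of the other non-terminals involved (by the same procedure, iterated to a fixed point):
  FIRST(T) = { 'b', 'n' }

From Y → n:
  - n is a terminal: add 'n' and stop
From Y → T b Y:
  - T is a non-terminal: add FIRST(T) \ {ε} = { 'b', 'n' }
    T is not nullable, so stop

Collecting: FIRST(Y) = { 'b', 'n' }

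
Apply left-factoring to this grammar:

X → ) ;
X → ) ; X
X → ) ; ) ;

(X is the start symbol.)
Left-factoring transforms A → αβ₁ | αβ₂ into A → αA' and A' → β₁ | β₂
(α is the longest common prefix among the alternatives). Repeat until
no nonterminal has two alternatives with a common prefix.

Round 1: X has alternatives sharing prefix ') ;'. Introduce X': X → ) ; X'
  Add: X' → ε
  Add: X' → X
  Add: X' → ) ;

No remaining common prefixes — done.

Resulting grammar:
X → ) ; X'
X' → ε
X' → X
X' → ) ;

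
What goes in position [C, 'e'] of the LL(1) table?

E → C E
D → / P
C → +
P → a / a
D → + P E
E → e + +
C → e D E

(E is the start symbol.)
To find M[C, 'e'], we find productions for C where 'e' is in the predict set (PREDICT(N → α) = (FIRST(α) \ {ε}) ∪ (FOLLOW(N) if α ⇒* ε)).

C → +: PREDICT = { '+' }
C → e D E: PREDICT = { 'e' }
  'e' is in predict set, so this production goes in M[C, 'e']

M[C, 'e'] = C → e D E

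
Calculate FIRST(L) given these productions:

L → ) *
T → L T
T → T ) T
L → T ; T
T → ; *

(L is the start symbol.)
FIRST sets of the other non-terminals involved (by the same procedure, iterated to a fixed point):
  FIRST(T) = { ')', ';' }

From L → ) *:
  - ')' is a terminal: add ')' and stop
From L → T ; T:
  - T is a non-terminal: add FIRST(T) \ {ε} = { ')', ';' }
    T is not nullable, so stop

Collecting: FIRST(L) = { ')', ';' }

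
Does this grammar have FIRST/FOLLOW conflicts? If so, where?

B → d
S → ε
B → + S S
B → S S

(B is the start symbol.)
No FIRST/FOLLOW conflicts.

Nullable non-terminals: B, S.
FIRST sets used below: FIRST(S) = { ε }

B: nullable alternative(s) B → S S; FOLLOW(B) = { $ }
  B → d: FIRST \ {ε} = { 'd' } — disjoint from FOLLOW(B)
  B → + S S: FIRST \ {ε} = { '+' } — disjoint from FOLLOW(B)
  B → S S: FIRST \ {ε} = { } — this is the only nullable alternative, skip
S has a nullable alternative but only one production, so nothing to check.

No FIRST/FOLLOW conflicts found.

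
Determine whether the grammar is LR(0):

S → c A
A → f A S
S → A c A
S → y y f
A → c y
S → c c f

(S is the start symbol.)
Yes, the grammar is LR(0)

A grammar is LR(0) if no state in the canonical LR(0) collection has:
  - both a shift item (dot before a terminal) and a complete item (shift-reduce conflict), or
  - two or more complete items (reduce-reduce conflict; the accept item [S' → S .] counts as a complete item here).

Augment with S' → S and build the canonical LR(0) collection (I0 = CLOSURE({[S' → . S]}), then GOTO on every symbol after a dot until no new states appear). It has 17 states:
  I0: { [A → . c y], [A → . f A S], [S → . A c A], [S → . c A], [S → . c c f], [S → . y y f], [S' → . S] }  — shift
  I1: { [S → A . c A] }  — shift
  I2: { [S' → S .] }  — accept
  I3: { [A → . c y], [A → . f A S], [A → c . y], [S → c . A], [S → c . c f] }  — shift
  I4: { [A → . c y], [A → . f A S], [A → f . A S] }  — shift
  I5: { [S → y . y f] }  — shift
  I6: { [S → y y . f] }  — shift
  I7: { [S → y y f .] }  — reduce
  I8: { [A → . c y], [A → . f A S], [A → f A . S], [S → . A c A], [S → . c A], [S → . c c f], [S → . y y f] }  — shift
  I9: { [A → c . y] }  — shift
  I10: { [A → c y .] }  — reduce
  I11: { [A → f A S .] }  — reduce
  I12: { [S → c A .] }  — reduce
  I13: { [A → c . y], [S → c c . f] }  — shift
  I14: { [S → c c f .] }  — reduce
  I15: { [A → . c y], [A → . f A S], [S → A c . A] }  — shift
  I16: { [S → A c A .] }  — reduce

Every state is either a pure shift/goto state or contains exactly one complete item and nothing to shift — no conflicts. The grammar is LR(0).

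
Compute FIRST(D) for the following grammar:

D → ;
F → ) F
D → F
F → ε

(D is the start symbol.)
To compute FIRST(D), examine every production with D on the left-hand side, reading each right-hand side left to right until a non-nullable symbol is reached.

FIRST sets of the other non-terminals involved (by the same procedure, iterated to a fixed point):
  FIRST(F) = { ')', ε }

From D → ;:
  - ';' is a terminal: add ';' and stop
From D → F:
  - F is a non-terminal: add FIRST(F) \ {ε} = { ')' }
    F is nullable and nothing follows, so the whole right-hand side can vanish: ε ∈ FIRST(D)

Collecting: FIRST(D) = { ')', ';', ε }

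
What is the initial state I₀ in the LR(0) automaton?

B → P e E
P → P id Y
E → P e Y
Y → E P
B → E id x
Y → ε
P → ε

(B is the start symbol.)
First, augment the grammar with B' → B
I₀ = CLOSURE({ [B' → . B] }):
  [B' → . B] has the dot before B: add [B → . P e E], [B → . E id x]
  [B → . P e E] has the dot before P: add [P → . P id Y], [P → .]
  [B → . E id x] has the dot before E: add [E → . P e Y]
No further items can be added.

I₀ = { [B → . E id x], [B → . P e E], [B' → . B], [E → . P e Y], [P → . P id Y], [P → .] }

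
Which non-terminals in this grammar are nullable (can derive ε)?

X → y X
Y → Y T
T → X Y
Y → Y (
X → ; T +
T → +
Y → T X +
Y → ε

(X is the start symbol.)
ε-productions: Y → ε
So Y is immediately nullable.
No further non-terminal can be added: every production for the remaining non-terminals contains a terminal or a non-nullable non-terminal.
Nullable = { 'Y' }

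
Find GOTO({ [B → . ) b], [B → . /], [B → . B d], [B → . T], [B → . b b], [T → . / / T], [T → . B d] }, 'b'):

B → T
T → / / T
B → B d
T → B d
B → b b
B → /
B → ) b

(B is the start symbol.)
{ [B → b . b] }

GOTO(I, 'b') = CLOSURE({ [A → αX.β] : [A → α.Xβ] ∈ I, X = 'b' })

Items with dot before 'b', with the dot advanced:
  [B → . b b] → [B → b . b]
Closure adds nothing (no advanced item has the dot before a non-terminal).

GOTO = { [B → b . b] }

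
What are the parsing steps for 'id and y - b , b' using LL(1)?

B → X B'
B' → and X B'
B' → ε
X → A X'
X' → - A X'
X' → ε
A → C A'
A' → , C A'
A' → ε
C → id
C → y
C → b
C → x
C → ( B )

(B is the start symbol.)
Stack is shown with the top on the left.

Stack           Input               Action
------------------------------------------
B $             id and y - b , b $  output B → X B'
X B' $          id and y - b , b $  output X → A X'
A X' B' $       id and y - b , b $  output A → C A'
C A' X' B' $    id and y - b , b $  output C → id
id A' X' B' $   id and y - b , b $  match 'id'
A' X' B' $      and y - b , b $     output A' → ε
X' B' $         and y - b , b $     output X' → ε
B' $            and y - b , b $     output B' → and X B'
and X B' $      and y - b , b $     match 'and'
X B' $          y - b , b $         output X → A X'
A X' B' $       y - b , b $         output A → C A'
C A' X' B' $    y - b , b $         output C → y
y A' X' B' $    y - b , b $         match 'y'
A' X' B' $      - b , b $           output A' → ε
X' B' $         - b , b $           output X' → - A X'
- A X' B' $     - b , b $           match '-'
A X' B' $       b , b $             output A → C A'
C A' X' B' $    b , b $             output C → b
b A' X' B' $    b , b $             match 'b'
A' X' B' $      , b $               output A' → , C A'
, C A' X' B' $  , b $               match ','
C A' X' B' $    b $                 output C → b
b A' X' B' $    b $                 match 'b'
A' X' B' $      $                   output A' → ε
X' B' $         $                   output X' → ε
B' $            $                   output B' → ε
$               $                   accept

The string is accepted.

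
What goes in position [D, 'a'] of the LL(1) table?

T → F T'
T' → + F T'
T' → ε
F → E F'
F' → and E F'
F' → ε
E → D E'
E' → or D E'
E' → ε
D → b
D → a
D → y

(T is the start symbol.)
To find M[D, 'a'], we find productions for D where 'a' is in the predict set (PREDICT(N → α) = (FIRST(α) \ {ε}) ∪ (FOLLOW(N) if α ⇒* ε)).

D → b: PREDICT = { 'b' }
D → a: PREDICT = { 'a' }
  'a' is in predict set, so this production goes in M[D, 'a']
D → y: PREDICT = { 'y' }

M[D, 'a'] = D → a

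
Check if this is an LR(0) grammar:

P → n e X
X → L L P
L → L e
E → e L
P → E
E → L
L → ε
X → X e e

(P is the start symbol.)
A grammar is LR(0) if no state in the canonical LR(0) collection has:
  - both a shift item (dot before a terminal) and a complete item (shift-reduce conflict), or
  - two or more complete items (reduce-reduce conflict; the accept item [P' → P .] counts as a complete item here).

Augment with P' → P and build the canonical LR(0) collection (I0 = CLOSURE({[P' → . P]}), then GOTO on every symbol after a dot until no new states appear). It has 16 states:
  I0: { [E → . L], [E → . e L], [L → . L e], [L → .], [P → . E], [P → . n e X], [P' → . P] }  — shift, reduce
  I1: { [P → E .] }  — reduce
  I2: { [E → L .], [L → L . e] }  — shift, reduce
  I3: { [P' → P .] }  — accept
  I4: { [E → e . L], [L → . L e], [L → .] }  — reduce
  I5: { [P → n . e X] }  — shift
  I6: { [L → . L e], [L → .], [P → n e . X], [X → . L L P], [X → . X e e] }  — reduce
  I7: { [L → . L e], [L → .], [L → L . e], [X → L . L P] }  — shift, reduce
  I8: { [P → n e X .], [X → X . e e] }  — shift, reduce
  I9: { [X → X e . e] }  — shift
  I10: { [X → X e e .] }  — reduce
  I11: { [E → . L], [E → . e L], [L → . L e], [L → .], [L → L . e], [P → . E], [P → . n e X], [X → L L . P] }  — shift, reduce
  I12: { [L → L e .] }  — reduce
  I13: { [X → L L P .] }  — reduce
  I14: { [E → e . L], [L → . L e], [L → .], [L → L e .] }  — 2 reduces
  I15: { [E → e L .], [L → L . e] }  — shift, reduce

Conflict in state I0:
  Shift-reduce conflict between [L → .] and [E → . e L]
So the grammar is NOT LR(0).

Answer: No. Shift-reduce conflict between [L → .] and [E → . e L]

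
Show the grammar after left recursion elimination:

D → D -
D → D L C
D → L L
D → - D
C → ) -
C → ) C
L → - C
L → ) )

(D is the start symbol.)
D is directly left-recursive. The standard transformation for
  A → A α₁ | ... | A α_m | β₁ | ... | β_n
is
  A  → β₁ A' | ... | β_n A'
  A' → α₁ A' | ... | α_m A' | ε

D → L L becomes D → L L D'
D → - D becomes D → - D D'
D → D - becomes D' → - D'
D → D L C becomes D' → L C D'
Add D' → ε

Productions for other non-terminals are unchanged:
  C → ) -
  C → ) C
  L → - C
  L → ) )

Resulting grammar:
D → L L D'
D → - D D'
D' → - D'
D' → L C D'
D' → ε
C → ) -
C → ) C
L → - C
L → ) )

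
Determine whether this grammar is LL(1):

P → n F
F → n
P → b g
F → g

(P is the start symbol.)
Yes, the grammar is LL(1).

For P:
  PREDICT(P → n F) = { 'n' }
  PREDICT(P → b g) = { 'b' }
For F:
  PREDICT(F → n) = { 'n' }
  PREDICT(F → g) = { 'g' }

All predict sets are disjoint. The grammar IS LL(1).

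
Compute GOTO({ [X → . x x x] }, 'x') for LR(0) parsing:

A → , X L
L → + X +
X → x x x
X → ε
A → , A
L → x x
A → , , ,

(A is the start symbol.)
{ [X → x . x x] }

GOTO(I, 'x') = CLOSURE({ [A → αX.β] : [A → α.Xβ] ∈ I, X = 'x' })

Items with dot before 'x', with the dot advanced:
  [X → . x x x] → [X → x . x x]
Closure adds nothing (no advanced item has the dot before a non-terminal).

GOTO = { [X → x . x x] }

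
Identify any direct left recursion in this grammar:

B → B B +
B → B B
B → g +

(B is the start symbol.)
Direct left recursion occurs when N → N α for some non-terminal N (the right-hand side begins with the left-hand side itself).

B → B B +: LEFT RECURSIVE (starts with B)
B → B B: LEFT RECURSIVE (starts with B)
B → g +: starts with g

The grammar has direct left recursion on: B.

Answer: Yes, B is left-recursive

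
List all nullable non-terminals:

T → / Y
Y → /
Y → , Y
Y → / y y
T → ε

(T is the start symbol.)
{ 'T' }

ε-productions: T → ε
So T is immediately nullable.
No further non-terminal can be added: every production for the remaining non-terminals contains a terminal or a non-nullable non-terminal.
Nullable = { 'T' }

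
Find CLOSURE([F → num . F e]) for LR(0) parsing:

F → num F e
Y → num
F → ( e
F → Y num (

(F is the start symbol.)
To compute CLOSURE, for each item [A → α.Bβ] where B is a non-terminal, add [B → .γ] for all productions B → γ; repeat for the newly added items until nothing changes.

Start with: [F → num . F e]
  [F → num . F e] has the dot before F: add [F → . num F e], [F → . ( e], [F → . Y num (]
  [F → . Y num (] has the dot before Y: add [Y → . num]
No further items can be added.

CLOSURE = { [F → . ( e], [F → . Y num (], [F → . num F e], [F → num . F e], [Y → . num] }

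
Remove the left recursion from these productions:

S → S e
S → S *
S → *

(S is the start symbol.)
S → * S'
S' → e S'
S' → * S'
S' → ε

S is directly left-recursive. The standard transformation for
  A → A α₁ | ... | A α_m | β₁ | ... | β_n
is
  A  → β₁ A' | ... | β_n A'
  A' → α₁ A' | ... | α_m A' | ε

S → * becomes S → * S'
S → S e becomes S' → e S'
S → S * becomes S' → * S'
Add S' → ε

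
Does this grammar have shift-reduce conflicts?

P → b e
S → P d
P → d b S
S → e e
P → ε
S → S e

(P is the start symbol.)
Yes — I0: [P → .] vs [P → . b e]; I4: [P → .] vs [P → . b e]; I6: [P → d b S .] vs [S → S . e]

Augment with P' → P and build the canonical LR(0) collection (I0 = CLOSURE({[P' → . P]}), then GOTO on every symbol after a dot until no new states appear). It has 12 states:
  I0: { [P → . b e], [P → . d b S], [P → .], [P' → . P] }  — shift, reduce
  I1: { [P' → P .] }  — accept
  I2: { [P → b . e] }  — shift
  I3: { [P → d . b S] }  — shift
  I4: { [P → . b e], [P → . d b S], [P → .], [P → d b . S], [S → . P d], [S → . S e], [S → . e e] }  — shift, reduce
  I5: { [S → P . d] }  — shift
  I6: { [P → d b S .], [S → S . e] }  — shift, reduce
  I7: { [S → e . e] }  — shift
  I8: { [S → e e .] }  — reduce
  I9: { [S → S e .] }  — reduce
  I10: { [S → P d .] }  — reduce
  I11: { [P → b e .] }  — reduce

I0 contains reduce item [P → .] and shift items [P → . b e], [P → . d b S] — shift-reduce conflict.
I4 contains reduce item [P → .] and shift items [P → . b e], [P → . d b S], [S → . e e] — shift-reduce conflict.
I6 contains reduce item [P → d b S .] and shift item [S → S . e] — shift-reduce conflict.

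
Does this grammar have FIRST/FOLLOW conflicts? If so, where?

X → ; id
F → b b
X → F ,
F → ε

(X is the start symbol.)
No FIRST/FOLLOW conflicts.

Nullable non-terminals: F.

F: nullable alternative(s) F → ε; FOLLOW(F) = { ',' }
  F → b b: FIRST \ {ε} = { 'b' } — disjoint from FOLLOW(F)
  F → ε: FIRST \ {ε} = { } — this is the only nullable alternative, skip

X has no nullable alternative, so no FIRST/FOLLOW check is needed there.

No FIRST/FOLLOW conflicts found.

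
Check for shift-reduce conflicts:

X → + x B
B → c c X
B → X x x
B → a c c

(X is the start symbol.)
No shift-reduce conflicts

Augment with X' → X and build the canonical LR(0) collection (I0 = CLOSURE({[X' → . X]}), then GOTO on every symbol after a dot until no new states appear). It has 14 states:
  I0: { [X → . + x B], [X' → . X] }  — shift
  I1: { [X → + . x B] }  — shift
  I2: { [X' → X .] }  — accept
  I3: { [B → . X x x], [B → . a c c], [B → . c c X], [X → + x . B], [X → . + x B] }  — shift
  I4: { [X → + x B .] }  — reduce
  I5: { [B → X . x x] }  — shift
  I6: { [B → a . c c] }  — shift
  I7: { [B → c . c X] }  — shift
  I8: { [B → c c . X], [X → . + x B] }  — shift
  I9: { [B → c c X .] }  — reduce
  I10: { [B → a c . c] }  — shift
  I11: { [B → a c c .] }  — reduce
  I12: { [B → X x . x] }  — shift
  I13: { [B → X x x .] }  — reduce

No state contains both a complete item and a shift item.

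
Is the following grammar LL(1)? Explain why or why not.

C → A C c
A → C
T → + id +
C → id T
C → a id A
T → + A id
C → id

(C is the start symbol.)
No. Predict set conflict for C: { 'id' }

Relevant sets:
  FIRST(A) = { 'a', 'id' }

For C:
  PREDICT(C → A C c) = { 'a', 'id' }
  PREDICT(C → id T) = { 'id' }
  PREDICT(C → a id A) = { 'a' }
  PREDICT(C → id) = { 'id' }
For T:
  PREDICT(T → '+' id '+') = { '+' }
  PREDICT(T → '+' A id) = { '+' }
A has a single production, so nothing to check there.

Conflict found: Predict set conflict for C: { 'id' }
The grammar is NOT LL(1).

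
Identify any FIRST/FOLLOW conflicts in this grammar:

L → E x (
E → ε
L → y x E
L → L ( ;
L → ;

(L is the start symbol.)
No FIRST/FOLLOW conflicts.

A FIRST/FOLLOW conflict occurs when a non-terminal N has a nullable alternative N → β (β ⇒* ε) and another alternative N → α with FIRST(α) ∩ FOLLOW(N) ≠ ∅: on such a lookahead the parser cannot decide between expanding α and letting N vanish via β.

Nullable non-terminals: E.
E has a nullable alternative but only one production, so nothing to check.

L has no nullable alternative, so no FIRST/FOLLOW check is needed there.

No FIRST/FOLLOW conflicts found.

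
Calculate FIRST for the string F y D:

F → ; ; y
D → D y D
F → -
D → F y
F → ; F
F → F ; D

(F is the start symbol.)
{ '-', ';' }

FIRST sets of the non-terminals involved (from the grammar, by fixed-point iteration):
  FIRST(F) = { '-', ';' }

To compute FIRST(F y D), process the symbols left to right:
Symbol F is a non-terminal. Add FIRST(F) \ {ε} = { '-', ';' }
F is not nullable (ε ∉ FIRST(F)), so stop here.
FIRST(F y D) = { '-', ';' }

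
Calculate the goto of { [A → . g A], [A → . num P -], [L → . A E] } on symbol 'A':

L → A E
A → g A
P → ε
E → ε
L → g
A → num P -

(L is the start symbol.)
{ [E → .], [L → A . E] }

GOTO(I, 'A') = CLOSURE({ [A → αX.β] : [A → α.Xβ] ∈ I, X = 'A' })

Items with dot before 'A', with the dot advanced:
  [L → . A E] → [L → A . E]
Closure of the advanced items:
  [L → A . E] has the dot before E: add [E → .]

GOTO = { [E → .], [L → A . E] }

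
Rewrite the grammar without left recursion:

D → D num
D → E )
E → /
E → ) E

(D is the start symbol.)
D is directly left-recursive. The standard transformation for
  A → A α₁ | ... | A α_m | β₁ | ... | β_n
is
  A  → β₁ A' | ... | β_n A'
  A' → α₁ A' | ... | α_m A' | ε

D → E ) becomes D → E ) D'
D → D num becomes D' → num D'
Add D' → ε

Productions for other non-terminals are unchanged:
  E → /
  E → ) E

Resulting grammar:
D → E ) D'
D' → num D'
D' → ε
E → /
E → ) E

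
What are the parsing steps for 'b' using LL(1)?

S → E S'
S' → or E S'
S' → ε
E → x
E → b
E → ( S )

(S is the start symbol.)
Stack is shown with the top on the left.

Stack   Input  Action
---------------------
S $     b $    output S → E S'
E S' $  b $    output E → b
b S' $  b $    match 'b'
S' $    $      output S' → ε
$       $      accept

The string is accepted.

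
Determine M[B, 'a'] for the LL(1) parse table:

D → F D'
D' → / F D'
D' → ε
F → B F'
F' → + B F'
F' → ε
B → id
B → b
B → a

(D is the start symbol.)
To find M[B, 'a'], we find productions for B where 'a' is in the predict set (PREDICT(N → α) = (FIRST(α) \ {ε}) ∪ (FOLLOW(N) if α ⇒* ε)).

B → id: PREDICT = { 'id' }
B → b: PREDICT = { 'b' }
B → a: PREDICT = { 'a' }
  'a' is in predict set, so this production goes in M[B, 'a']

M[B, 'a'] = B → a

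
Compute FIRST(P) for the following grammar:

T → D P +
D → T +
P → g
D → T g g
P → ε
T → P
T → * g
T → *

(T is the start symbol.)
To compute FIRST(P), examine every production with P on the left-hand side, reading each right-hand side left to right until a non-nullable symbol is reached.

From P → g:
  - g is a terminal: add 'g' and stop
From P → ε:
  - ε-production, so ε ∈ FIRST(P)

Collecting: FIRST(P) = { 'g', ε }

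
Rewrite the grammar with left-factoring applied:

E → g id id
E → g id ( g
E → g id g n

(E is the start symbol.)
E → g id E'
E' → id
E' → ( g
E' → g n

Left-factoring transforms A → αβ₁ | αβ₂ into A → αA' and A' → β₁ | β₂
(α is the longest common prefix among the alternatives). Repeat until
no nonterminal has two alternatives with a common prefix.

Round 1: E has alternatives sharing prefix 'g id'. Introduce E': E → g id E'
  Add: E' → id
  Add: E' → ( g
  Add: E' → g n

No remaining common prefixes — done.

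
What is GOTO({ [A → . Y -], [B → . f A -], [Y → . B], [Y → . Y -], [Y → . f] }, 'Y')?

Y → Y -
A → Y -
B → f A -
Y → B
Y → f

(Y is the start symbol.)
{ [A → Y . -], [Y → Y . -] }

GOTO(I, 'Y') = CLOSURE({ [A → αX.β] : [A → α.Xβ] ∈ I, X = 'Y' })

Items with dot before 'Y', with the dot advanced:
  [A → . Y -] → [A → Y . -]
  [Y → . Y -] → [Y → Y . -]
Closure adds nothing (no advanced item has the dot before a non-terminal).

GOTO = { [A → Y . -], [Y → Y . -] }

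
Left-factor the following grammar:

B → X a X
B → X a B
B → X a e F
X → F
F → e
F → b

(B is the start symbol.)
Left-factoring transforms A → αβ₁ | αβ₂ into A → αA' and A' → β₁ | β₂
(α is the longest common prefix among the alternatives). Repeat until
no nonterminal has two alternatives with a common prefix.

Round 1: B has alternatives sharing prefix 'X a'. Introduce B': B → X a B'
  Add: B' → X
  Add: B' → B
  Add: B' → e F

No remaining common prefixes — done.

Resulting grammar:
B → X a B'
B' → X
B' → B
B' → e F
X → F
F → e
F → b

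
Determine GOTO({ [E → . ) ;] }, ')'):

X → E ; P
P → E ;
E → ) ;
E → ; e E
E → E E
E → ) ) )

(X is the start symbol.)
{ [E → ) . ;] }

GOTO(I, ')') = CLOSURE({ [A → αX.β] : [A → α.Xβ] ∈ I, X = ')' })

Items with dot before ')', with the dot advanced:
  [E → . ) ;] → [E → ) . ;]
Closure adds nothing (no advanced item has the dot before a non-terminal).

GOTO = { [E → ) . ;] }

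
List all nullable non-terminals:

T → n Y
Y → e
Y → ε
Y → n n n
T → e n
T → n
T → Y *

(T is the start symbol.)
{ 'Y' }

ε-productions: Y → ε
So Y is immediately nullable.
No further non-terminal can be added: every production for the remaining non-terminals contains a terminal or a non-nullable non-terminal.
Nullable = { 'Y' }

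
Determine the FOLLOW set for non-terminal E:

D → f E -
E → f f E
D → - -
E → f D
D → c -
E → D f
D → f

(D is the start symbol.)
To compute FOLLOW(E), find every occurrence of E on a right-hand side N → α E β: add FIRST(β) \ {ε}, and if β is empty or nullable also add FOLLOW(N). Iterate to a fixed point.

In D → f E -: E is followed by '-', add FIRST('-') \ {ε} = { '-' }
In E → f f E: E is at the end; this adds FOLLOW(E) to itself — nothing new

Taking the union: FOLLOW(E) = { '-' }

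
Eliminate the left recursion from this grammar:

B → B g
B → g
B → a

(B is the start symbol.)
B → g B'
B → a B'
B' → g B'
B' → ε

B is directly left-recursive. The standard transformation for
  A → A α₁ | ... | A α_m | β₁ | ... | β_n
is
  A  → β₁ A' | ... | β_n A'
  A' → α₁ A' | ... | α_m A' | ε

B → g becomes B → g B'
B → a becomes B → a B'
B → B g becomes B' → g B'
Add B' → ε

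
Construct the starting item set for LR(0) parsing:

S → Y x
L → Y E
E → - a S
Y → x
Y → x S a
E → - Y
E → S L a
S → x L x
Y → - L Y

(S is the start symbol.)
First, augment the grammar with S' → S
I₀ = CLOSURE({ [S' → . S] }):
  [S' → . S] has the dot before S: add [S → . Y x], [S → . x L x]
  [S → . Y x] has the dot before Y: add [Y → . x], [Y → . x S a], [Y → . - L Y]
No further items can be added.

I₀ = { [S → . Y x], [S → . x L x], [S' → . S], [Y → . - L Y], [Y → . x S a], [Y → . x] }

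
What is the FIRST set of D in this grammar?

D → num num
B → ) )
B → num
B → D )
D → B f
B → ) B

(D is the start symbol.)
{ ')', 'num' }

To compute FIRST(D), examine every production with D on the left-hand side, reading each right-hand side left to right until a non-nullable symbol is reached.

FIRST sets of the other non-terminals involved (by the same procedure, iterated to a fixed point):
  FIRST(B) = { ')', 'num' }

From D → num num:
  - num is a terminal: add 'num' and stop
From D → B f:
  - B is a non-terminal: add FIRST(B) \ {ε} = { ')', 'num' }
    B is not nullable, so stop

Collecting: FIRST(D) = { ')', 'num' }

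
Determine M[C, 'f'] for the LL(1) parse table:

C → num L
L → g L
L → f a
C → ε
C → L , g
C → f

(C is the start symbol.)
C → L , g, C → f

To find M[C, 'f'], we find productions for C where 'f' is in the predict set (PREDICT(N → α) = (FIRST(α) \ {ε}) ∪ (FOLLOW(N) if α ⇒* ε)).

Relevant sets:
  FIRST(L) = { 'f', 'g' }
  FOLLOW(C) = { $ }

C → num L: PREDICT = { 'num' }
C → ε: PREDICT = { $ }
C → L , g: PREDICT = { 'f', 'g' }
  'f' is in predict set, so this production goes in M[C, 'f']
C → f: PREDICT = { 'f' }
  'f' is in predict set, so this production goes in M[C, 'f']

M[C, 'f'] = C → L , g, C → f  (a multiply-defined cell — the grammar is not LL(1))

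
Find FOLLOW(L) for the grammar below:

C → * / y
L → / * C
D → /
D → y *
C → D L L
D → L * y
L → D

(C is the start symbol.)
To compute FOLLOW(L), find every occurrence of L on a right-hand side N → α L β: add FIRST(β) \ {ε}, and if β is empty or nullable also add FOLLOW(N). Iterate to a fixed point.

In C → D L L: L is followed by L, add FIRST(L) \ {ε} = { '/', 'y' }
In C → D L L: L is at the end, add FOLLOW(C)
In D → L * y: L is followed by '*' y, add FIRST('*' y) \ {ε} = { '*' }

The FOLLOW sets referred to above (computed the same way, to a fixed point):
  FOLLOW(C) = { $, '*', '/', 'y' }

Taking the union: FOLLOW(L) = { $, '*', '/', 'y' }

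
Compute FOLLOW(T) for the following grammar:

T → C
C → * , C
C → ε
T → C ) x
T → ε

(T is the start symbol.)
{ $ }

To compute FOLLOW(T), find every occurrence of T on a right-hand side N → α T β: add FIRST(β) \ {ε}, and if β is empty or nullable also add FOLLOW(N). Iterate to a fixed point.

T is the start symbol, so $ ∈ FOLLOW(T).
T does not occur on any right-hand side.

Taking the union: FOLLOW(T) = { $ }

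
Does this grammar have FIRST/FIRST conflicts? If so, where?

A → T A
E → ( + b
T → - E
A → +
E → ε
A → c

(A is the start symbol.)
No FIRST/FIRST conflicts.

A FIRST/FIRST conflict occurs when two productions N → α and N → β for the same non-terminal have FIRST(α) ∩ FIRST(β) ≠ ∅ (with ε ∈ FIRST of a nullable right-hand side, so two nullable alternatives also conflict).

FIRST sets of the non-terminals at (or reachable through a nullable prefix from) the front of some alternative:
  FIRST(T) = { '-' }

Productions for A:
  A → T A: FIRST = { '-' }
  A → +: FIRST = { '+' }
  A → c: FIRST = { 'c' }
Productions for E:
  E → ( + b: FIRST = { '(' }
  E → ε: FIRST = { ε }
T has only one production, so no FIRST/FIRST conflict is possible there.

All alternatives of each non-terminal have pairwise disjoint FIRST sets.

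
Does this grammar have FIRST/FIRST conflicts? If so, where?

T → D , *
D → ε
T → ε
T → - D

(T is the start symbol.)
No FIRST/FIRST conflicts.

FIRST sets of the non-terminals at (or reachable through a nullable prefix from) the front of some alternative:
  FIRST(D) = { ε }

Productions for T:
  T → D , *: FIRST = { ',' }
  T → ε: FIRST = { ε }
  T → - D: FIRST = { '-' }
D has only one production, so no FIRST/FIRST conflict is possible there.

All alternatives of each non-terminal have pairwise disjoint FIRST sets.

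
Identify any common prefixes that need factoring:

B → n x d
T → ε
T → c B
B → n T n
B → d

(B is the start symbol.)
Yes, B has productions with common prefix 'n'

Left-factoring is needed when two productions for the same non-terminal
share a common prefix on the right-hand side.

Productions for B:
  B → n x d
  B → n T n
  B → d
Productions for T:
  T → ε
  T → c B

Found common prefix 'n' in productions for B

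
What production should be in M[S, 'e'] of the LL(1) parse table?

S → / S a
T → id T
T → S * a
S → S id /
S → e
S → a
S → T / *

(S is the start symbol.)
S → S id /, S → e, S → T / *

To find M[S, 'e'], we find productions for S where 'e' is in the predict set (PREDICT(N → α) = (FIRST(α) \ {ε}) ∪ (FOLLOW(N) if α ⇒* ε)).

Relevant sets:
  FIRST(S) = { '/', 'a', 'e', 'id' }
  FIRST(T) = { '/', 'a', 'e', 'id' }

S → / S a: PREDICT = { '/' }
S → S id /: PREDICT = { '/', 'a', 'e', 'id' }
  'e' is in predict set, so this production goes in M[S, 'e']
S → e: PREDICT = { 'e' }
  'e' is in predict set, so this production goes in M[S, 'e']
S → a: PREDICT = { 'a' }
S → T / *: PREDICT = { '/', 'a', 'e', 'id' }
  'e' is in predict set, so this production goes in M[S, 'e']

M[S, 'e'] = S → S id /, S → e, S → T / *  (a multiply-defined cell — the grammar is not LL(1))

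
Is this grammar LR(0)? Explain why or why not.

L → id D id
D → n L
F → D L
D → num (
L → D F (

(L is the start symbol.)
Yes, the grammar is LR(0)

Augment with L' → L and build the canonical LR(0) collection (I0 = CLOSURE({[L' → . L]}), then GOTO on every symbol after a dot until no new states appear). It has 14 states:
  I0: { [D → . n L], [D → . num (], [L → . D F (], [L → . id D id], [L' → . L] }  — shift
  I1: { [D → . n L], [D → . num (], [F → . D L], [L → D . F (] }  — shift
  I2: { [L' → L .] }  — accept
  I3: { [D → . n L], [D → . num (], [L → id . D id] }  — shift
  I4: { [D → . n L], [D → . num (], [D → n . L], [L → . D F (], [L → . id D id] }  — shift
  I5: { [D → num . (] }  — shift
  I6: { [D → num ( .] }  — reduce
  I7: { [D → n L .] }  — reduce
  I8: { [L → id D . id] }  — shift
  I9: { [L → id D id .] }  — reduce
  I10: { [D → . n L], [D → . num (], [F → D . L], [L → . D F (], [L → . id D id] }  — shift
  I11: { [L → D F . (] }  — shift
  I12: { [L → D F ( .] }  — reduce
  I13: { [F → D L .] }  — reduce

Every state is either a pure shift/goto state or contains exactly one complete item and nothing to shift — no conflicts. The grammar is LR(0).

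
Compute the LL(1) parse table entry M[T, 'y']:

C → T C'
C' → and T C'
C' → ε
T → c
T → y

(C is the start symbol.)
T → y

To find M[T, 'y'], we find productions for T where 'y' is in the predict set (PREDICT(N → α) = (FIRST(α) \ {ε}) ∪ (FOLLOW(N) if α ⇒* ε)).

T → c: PREDICT = { 'c' }
T → y: PREDICT = { 'y' }
  'y' is in predict set, so this production goes in M[T, 'y']

M[T, 'y'] = T → y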